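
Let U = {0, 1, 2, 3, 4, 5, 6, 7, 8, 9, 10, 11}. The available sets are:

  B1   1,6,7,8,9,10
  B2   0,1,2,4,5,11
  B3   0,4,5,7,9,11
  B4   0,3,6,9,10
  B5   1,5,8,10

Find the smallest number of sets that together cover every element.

3

B1, B2, B4 together cover {0, 1, 2, 3, 4, 5, 6, 7, 8, 9, 10, 11} — every element.
No 2 of the 5 sets cover everything (all 10 pairs fall short), so 3 is minimum.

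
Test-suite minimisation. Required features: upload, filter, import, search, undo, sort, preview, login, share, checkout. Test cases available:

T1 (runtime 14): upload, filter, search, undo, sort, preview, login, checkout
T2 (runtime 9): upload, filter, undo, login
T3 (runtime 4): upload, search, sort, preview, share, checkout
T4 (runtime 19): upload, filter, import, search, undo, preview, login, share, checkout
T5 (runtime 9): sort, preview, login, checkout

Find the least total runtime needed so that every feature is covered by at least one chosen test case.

T3, T4 cover every feature at runtime 4 + 19 = 23.
Any cover uses at least 2 test cases; among all covering selections none totals below 23.

23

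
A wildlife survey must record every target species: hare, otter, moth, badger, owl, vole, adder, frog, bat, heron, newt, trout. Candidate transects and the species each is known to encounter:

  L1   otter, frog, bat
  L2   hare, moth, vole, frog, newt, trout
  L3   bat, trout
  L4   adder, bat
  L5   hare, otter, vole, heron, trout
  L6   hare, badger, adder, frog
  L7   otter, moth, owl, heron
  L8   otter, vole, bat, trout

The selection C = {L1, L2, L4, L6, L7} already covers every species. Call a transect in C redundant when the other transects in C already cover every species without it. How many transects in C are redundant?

Drop L1: the rest still cover every species — redundant.
Drop L2: vole, newt, trout uncovered — not redundant.
Drop L4: the rest still cover every species — redundant.
Drop L6: badger uncovered — not redundant.
Drop L7: owl, heron uncovered — not redundant.
2 redundant: L1, L4.

2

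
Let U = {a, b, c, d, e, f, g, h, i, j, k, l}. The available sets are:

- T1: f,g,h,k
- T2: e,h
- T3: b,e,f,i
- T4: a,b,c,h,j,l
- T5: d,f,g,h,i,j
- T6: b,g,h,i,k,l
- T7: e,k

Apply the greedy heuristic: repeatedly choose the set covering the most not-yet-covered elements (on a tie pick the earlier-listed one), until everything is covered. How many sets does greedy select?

Pick 1: T4 covers 6 new elements (a, b, c, h, j, l).
Pick 2: T5 covers 4 new elements (d, f, g, i).
Pick 3: T7 covers 2 new elements (e, k).
Greedy uses 3 sets.

3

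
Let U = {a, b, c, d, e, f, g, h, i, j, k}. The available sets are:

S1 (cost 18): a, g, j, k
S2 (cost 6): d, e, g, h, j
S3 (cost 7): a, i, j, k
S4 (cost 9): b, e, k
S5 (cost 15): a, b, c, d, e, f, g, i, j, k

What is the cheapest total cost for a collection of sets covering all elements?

21

S2, S5 cover every element at cost 6 + 15 = 21.
Any cover uses at least 2 sets; among all covering selections none totals below 21.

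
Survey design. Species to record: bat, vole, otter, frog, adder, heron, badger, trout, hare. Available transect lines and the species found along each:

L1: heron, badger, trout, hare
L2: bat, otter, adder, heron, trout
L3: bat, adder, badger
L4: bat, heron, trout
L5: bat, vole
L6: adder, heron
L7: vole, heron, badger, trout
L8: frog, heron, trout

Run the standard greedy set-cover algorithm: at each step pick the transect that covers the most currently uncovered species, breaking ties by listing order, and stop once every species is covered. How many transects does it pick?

4

Pick 1: L2 covers 5 new species (bat, otter, adder, heron, trout).
Pick 2: L1 covers 2 new species (badger, hare).
Pick 3: L5 covers 1 new species (vole).
Pick 4: L8 covers 1 new species (frog).
Greedy uses 4 transects.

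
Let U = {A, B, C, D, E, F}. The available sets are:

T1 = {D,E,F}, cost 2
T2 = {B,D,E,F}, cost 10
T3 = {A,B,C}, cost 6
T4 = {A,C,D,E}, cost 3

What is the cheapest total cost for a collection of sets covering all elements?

8

T1, T3 cover every element at cost 2 + 6 = 8.
Any cover uses at least 2 sets; among all covering selections none totals below 8.
Greedy by coverage-per-cost would pick T1, T4, T3 for 11 — worse than the optimum 8.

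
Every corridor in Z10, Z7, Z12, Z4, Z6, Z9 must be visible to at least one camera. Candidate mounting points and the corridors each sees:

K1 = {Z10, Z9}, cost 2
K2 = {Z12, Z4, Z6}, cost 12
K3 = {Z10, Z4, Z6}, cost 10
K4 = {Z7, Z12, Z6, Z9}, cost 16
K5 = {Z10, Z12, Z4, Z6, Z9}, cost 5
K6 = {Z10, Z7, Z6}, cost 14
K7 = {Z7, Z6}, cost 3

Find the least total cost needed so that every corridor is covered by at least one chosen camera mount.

K5, K7 cover every corridor at cost 5 + 3 = 8.
Any cover uses at least 2 camera mounts; among all covering selections none totals below 8.
Greedy by coverage-per-cost would pick K1, K7, K5 for 10 — worse than the optimum 8.

8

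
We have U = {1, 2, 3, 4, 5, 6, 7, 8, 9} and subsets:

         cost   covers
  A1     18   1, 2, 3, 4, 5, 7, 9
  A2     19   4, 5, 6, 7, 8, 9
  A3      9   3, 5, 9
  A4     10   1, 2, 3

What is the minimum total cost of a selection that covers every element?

A2, A4 cover every element at cost 19 + 10 = 29.
Any cover uses at least 2 sets; among all covering selections none totals below 29.

29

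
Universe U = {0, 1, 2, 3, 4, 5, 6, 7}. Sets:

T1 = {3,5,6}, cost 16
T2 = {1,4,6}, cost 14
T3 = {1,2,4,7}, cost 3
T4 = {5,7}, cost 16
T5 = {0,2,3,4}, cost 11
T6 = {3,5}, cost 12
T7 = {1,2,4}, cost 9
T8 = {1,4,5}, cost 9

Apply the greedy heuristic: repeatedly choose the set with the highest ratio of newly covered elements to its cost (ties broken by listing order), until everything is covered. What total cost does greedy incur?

Pick 1: T3 adds 4 new (1, 2, 4, 7) at cost 3 (ratio 4/3).
Pick 2: T1 adds 3 new (3, 5, 6) at cost 16 (ratio 3/16).
Pick 3: T5 adds 1 new (0) at cost 11 (ratio 1/11).
Greedy total cost: 3 + 16 + 11 = 30.

30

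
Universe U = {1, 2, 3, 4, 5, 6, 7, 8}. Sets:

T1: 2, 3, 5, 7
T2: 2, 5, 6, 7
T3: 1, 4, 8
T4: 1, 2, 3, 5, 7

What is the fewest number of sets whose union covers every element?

3

T1, T2, T3 together cover {1, 2, 3, 4, 5, 6, 7, 8} — every element.
No 2 of the 4 sets cover everything (all 6 pairs fall short), so 3 is minimum.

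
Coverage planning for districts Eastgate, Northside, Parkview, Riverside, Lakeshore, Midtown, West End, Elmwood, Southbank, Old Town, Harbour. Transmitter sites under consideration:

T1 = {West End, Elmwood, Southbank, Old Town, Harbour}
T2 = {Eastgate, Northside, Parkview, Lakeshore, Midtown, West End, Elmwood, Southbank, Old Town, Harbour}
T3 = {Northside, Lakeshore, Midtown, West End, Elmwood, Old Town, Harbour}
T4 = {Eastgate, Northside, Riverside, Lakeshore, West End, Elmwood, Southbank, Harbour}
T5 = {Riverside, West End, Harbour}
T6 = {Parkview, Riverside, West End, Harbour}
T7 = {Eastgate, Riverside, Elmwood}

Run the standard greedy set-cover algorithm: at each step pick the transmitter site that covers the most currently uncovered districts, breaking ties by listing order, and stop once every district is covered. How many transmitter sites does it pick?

Pick 1: T2 covers 10 new districts (Eastgate, Northside, Parkview, Lakeshore, Midtown, West End, Elmwood, Southbank, Old Town, Harbour).
Pick 2: T4 covers 1 new districts (Riverside).
Greedy uses 2 transmitter sites.

2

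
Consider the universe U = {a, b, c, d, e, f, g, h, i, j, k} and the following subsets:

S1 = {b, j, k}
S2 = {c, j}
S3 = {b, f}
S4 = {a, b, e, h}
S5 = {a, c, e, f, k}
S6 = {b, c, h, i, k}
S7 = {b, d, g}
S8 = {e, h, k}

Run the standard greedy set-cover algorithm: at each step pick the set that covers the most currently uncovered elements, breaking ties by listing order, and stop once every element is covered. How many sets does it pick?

Pick 1: S5 covers 5 new elements (a, c, e, f, k).
Pick 2: S6 covers 3 new elements (b, h, i).
Pick 3: S7 covers 2 new elements (d, g).
Pick 4: S1 covers 1 new elements (j).
Greedy uses 4 sets.

4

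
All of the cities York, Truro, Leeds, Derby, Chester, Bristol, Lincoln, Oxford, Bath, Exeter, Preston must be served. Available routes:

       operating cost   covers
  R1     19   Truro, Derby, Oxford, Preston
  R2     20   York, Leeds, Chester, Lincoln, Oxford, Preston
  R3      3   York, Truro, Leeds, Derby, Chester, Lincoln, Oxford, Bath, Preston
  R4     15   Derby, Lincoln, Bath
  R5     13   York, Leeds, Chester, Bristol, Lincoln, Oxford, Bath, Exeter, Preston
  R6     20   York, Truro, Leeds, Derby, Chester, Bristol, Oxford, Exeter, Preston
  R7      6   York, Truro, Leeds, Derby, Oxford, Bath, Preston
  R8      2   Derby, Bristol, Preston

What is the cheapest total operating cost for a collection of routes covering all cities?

R3, R5 cover every city at operating cost 3 + 13 = 16.
Any cover uses at least 2 routes; among all covering selections none totals below 16.
Greedy by coverage-per-operating cost would pick R3, R8, R5 for 18 — worse than the optimum 16.

16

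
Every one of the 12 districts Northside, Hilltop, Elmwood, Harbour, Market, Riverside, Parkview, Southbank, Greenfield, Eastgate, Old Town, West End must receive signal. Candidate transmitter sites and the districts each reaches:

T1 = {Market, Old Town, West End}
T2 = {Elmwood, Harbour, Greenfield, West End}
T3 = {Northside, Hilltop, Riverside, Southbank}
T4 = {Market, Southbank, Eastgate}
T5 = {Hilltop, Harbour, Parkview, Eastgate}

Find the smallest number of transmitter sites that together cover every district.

T1, T2, T3, T5 together cover {Northside, Hilltop, Elmwood, Harbour, Market, Riverside, Parkview, Southbank, Greenfield, Eastgate, Old Town, West End} — every district.
No 3 of the 5 transmitter sites cover everything (all 10 triples fall short), so 4 is minimum.

4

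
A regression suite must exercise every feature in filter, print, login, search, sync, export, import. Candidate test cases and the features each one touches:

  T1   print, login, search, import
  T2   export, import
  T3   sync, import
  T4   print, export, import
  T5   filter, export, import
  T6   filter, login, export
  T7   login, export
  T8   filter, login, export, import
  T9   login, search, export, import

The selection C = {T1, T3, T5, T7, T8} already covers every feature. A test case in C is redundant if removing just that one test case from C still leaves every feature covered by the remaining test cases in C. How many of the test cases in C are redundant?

Drop T1: print, search uncovered — not redundant.
Drop T3: sync uncovered — not redundant.
Drop T5: the rest still cover every feature — redundant.
Drop T7: the rest still cover every feature — redundant.
Drop T8: the rest still cover every feature — redundant.
3 redundant: T5, T7, T8.

3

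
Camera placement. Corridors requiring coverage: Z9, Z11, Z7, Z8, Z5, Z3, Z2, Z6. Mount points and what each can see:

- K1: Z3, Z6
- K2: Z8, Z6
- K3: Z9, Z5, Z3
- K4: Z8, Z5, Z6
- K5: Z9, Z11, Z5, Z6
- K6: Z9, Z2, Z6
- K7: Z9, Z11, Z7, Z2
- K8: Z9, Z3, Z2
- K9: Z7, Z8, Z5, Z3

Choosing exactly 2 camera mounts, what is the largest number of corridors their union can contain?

Choosing K4, K7 covers {Z9, Z11, Z7, Z8, Z5, Z2, Z6} — 7 corridors.
No choice of 2 camera mounts does better; here Z3 is left uncovered.

7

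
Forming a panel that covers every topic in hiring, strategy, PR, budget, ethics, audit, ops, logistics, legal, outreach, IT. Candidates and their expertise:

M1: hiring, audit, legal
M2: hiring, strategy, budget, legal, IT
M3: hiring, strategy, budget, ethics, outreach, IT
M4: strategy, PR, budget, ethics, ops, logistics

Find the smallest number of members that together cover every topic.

M1, M3, M4 together cover {hiring, strategy, PR, budget, ethics, audit, ops, logistics, legal, outreach, IT} — every topic.
No 2 of the 4 members cover everything (all 6 pairs fall short), so 3 is minimum.

3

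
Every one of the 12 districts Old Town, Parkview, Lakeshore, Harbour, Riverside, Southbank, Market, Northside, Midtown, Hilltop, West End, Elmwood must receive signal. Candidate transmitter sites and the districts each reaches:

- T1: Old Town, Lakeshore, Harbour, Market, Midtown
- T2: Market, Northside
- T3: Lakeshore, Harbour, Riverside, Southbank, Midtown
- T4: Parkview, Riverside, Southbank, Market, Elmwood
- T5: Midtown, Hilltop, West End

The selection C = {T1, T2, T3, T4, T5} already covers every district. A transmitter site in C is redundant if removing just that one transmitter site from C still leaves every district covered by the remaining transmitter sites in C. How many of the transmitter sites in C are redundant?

Drop T1: Old Town uncovered — not redundant.
Drop T2: Northside uncovered — not redundant.
Drop T3: the rest still cover every district — redundant.
Drop T4: Parkview, Elmwood uncovered — not redundant.
Drop T5: Hilltop, West End uncovered — not redundant.
1 redundant: T3.

1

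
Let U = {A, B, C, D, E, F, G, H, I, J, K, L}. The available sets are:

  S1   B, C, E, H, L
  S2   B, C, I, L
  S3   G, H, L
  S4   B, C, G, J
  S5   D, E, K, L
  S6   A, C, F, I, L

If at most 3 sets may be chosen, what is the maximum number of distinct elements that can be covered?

Choosing S4, S5, S6 covers {A, B, C, D, E, F, G, I, J, K, L} — 11 elements.
No choice of 3 sets does better; here H is left uncovered.

11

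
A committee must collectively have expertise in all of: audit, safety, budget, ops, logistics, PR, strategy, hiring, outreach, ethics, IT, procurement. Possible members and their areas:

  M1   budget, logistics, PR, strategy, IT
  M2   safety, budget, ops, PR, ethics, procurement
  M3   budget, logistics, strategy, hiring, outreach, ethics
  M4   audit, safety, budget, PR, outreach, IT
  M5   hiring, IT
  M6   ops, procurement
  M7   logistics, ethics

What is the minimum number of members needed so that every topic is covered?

3

M2, M3, M4 together cover {audit, safety, budget, ops, logistics, PR, strategy, hiring, outreach, ethics, IT, procurement} — every topic.
No 2 of the 7 members cover everything (all 21 pairs fall short), so 3 is minimum.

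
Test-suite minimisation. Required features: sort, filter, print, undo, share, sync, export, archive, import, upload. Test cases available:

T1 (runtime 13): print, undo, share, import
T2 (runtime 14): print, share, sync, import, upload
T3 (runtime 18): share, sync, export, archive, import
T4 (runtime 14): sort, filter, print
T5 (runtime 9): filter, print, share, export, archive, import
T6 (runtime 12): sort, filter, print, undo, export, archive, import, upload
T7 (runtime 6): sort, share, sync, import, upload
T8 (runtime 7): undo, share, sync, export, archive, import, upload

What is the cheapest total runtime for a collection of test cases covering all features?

18

T6, T7 cover every feature at runtime 12 + 6 = 18.
Any cover uses at least 2 test cases; among all covering selections none totals below 18.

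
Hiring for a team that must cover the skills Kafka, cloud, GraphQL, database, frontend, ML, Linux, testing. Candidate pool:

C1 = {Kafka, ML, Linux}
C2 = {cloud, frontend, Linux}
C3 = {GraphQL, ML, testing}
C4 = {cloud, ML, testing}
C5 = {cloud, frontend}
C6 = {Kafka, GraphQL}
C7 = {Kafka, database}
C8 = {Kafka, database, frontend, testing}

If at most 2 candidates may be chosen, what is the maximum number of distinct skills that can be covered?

6

Choosing C1, C8 covers {Kafka, database, frontend, ML, Linux, testing} — 6 skills.
No choice of 2 candidates does better; here cloud, GraphQL are left uncovered.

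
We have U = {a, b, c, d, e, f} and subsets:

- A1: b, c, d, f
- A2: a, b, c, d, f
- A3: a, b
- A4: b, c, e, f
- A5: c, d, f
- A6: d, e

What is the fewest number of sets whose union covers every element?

2

A2, A4 together cover {a, b, c, d, e, f} — every element.
No single set contains all 6 elements, so 2 is optimal.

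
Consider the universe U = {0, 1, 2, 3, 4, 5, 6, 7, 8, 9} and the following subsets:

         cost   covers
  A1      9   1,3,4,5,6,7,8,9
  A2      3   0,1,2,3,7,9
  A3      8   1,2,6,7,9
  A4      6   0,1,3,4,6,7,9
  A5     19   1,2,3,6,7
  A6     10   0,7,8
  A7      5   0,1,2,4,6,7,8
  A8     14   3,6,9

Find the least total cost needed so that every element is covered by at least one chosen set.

12

A1, A2 cover every element at cost 9 + 3 = 12.
Any cover uses at least 2 sets; among all covering selections none totals below 12.
Greedy by coverage-per-cost would pick A2, A7, A1 for 17 — worse than the optimum 12.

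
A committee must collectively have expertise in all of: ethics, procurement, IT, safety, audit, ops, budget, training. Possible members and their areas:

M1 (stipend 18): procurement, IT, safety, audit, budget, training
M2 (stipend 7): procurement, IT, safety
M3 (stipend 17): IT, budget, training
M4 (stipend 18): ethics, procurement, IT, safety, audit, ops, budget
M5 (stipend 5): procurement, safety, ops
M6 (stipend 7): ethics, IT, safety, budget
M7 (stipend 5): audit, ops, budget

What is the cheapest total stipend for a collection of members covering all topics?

M1, M5, M6 cover every topic at stipend 18 + 5 + 7 = 30.
Any cover uses at least 2 members; among all covering selections none totals below 30.
Greedy by coverage-per-stipend would pick M5, M6, M7, M3 for 34 — worse than the optimum 30.

30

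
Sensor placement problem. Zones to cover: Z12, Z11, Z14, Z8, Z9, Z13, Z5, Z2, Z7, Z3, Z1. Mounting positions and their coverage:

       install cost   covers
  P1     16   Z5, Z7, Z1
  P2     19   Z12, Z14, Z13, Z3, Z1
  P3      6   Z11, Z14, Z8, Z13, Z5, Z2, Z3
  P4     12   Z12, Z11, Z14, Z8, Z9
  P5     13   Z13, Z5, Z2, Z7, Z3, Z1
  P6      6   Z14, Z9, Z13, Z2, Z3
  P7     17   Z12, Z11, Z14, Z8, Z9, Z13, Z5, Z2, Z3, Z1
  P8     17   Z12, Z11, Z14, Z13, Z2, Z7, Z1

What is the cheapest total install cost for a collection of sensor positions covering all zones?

25

P4, P5 cover every zone at install cost 12 + 13 = 25.
Any cover uses at least 2 sensor positions; among all covering selections none totals below 25.
Greedy by coverage-per-install cost would pick P3, P7, P5 for 36 — worse than the optimum 25.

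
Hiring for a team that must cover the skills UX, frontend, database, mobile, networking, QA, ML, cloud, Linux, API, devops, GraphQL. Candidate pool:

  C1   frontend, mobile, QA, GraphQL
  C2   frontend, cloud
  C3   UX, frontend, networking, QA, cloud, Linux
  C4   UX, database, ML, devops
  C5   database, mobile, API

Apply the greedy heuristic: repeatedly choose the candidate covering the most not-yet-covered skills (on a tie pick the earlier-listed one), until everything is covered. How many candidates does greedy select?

4

Pick 1: C3 covers 6 new skills (UX, frontend, networking, QA, cloud, Linux).
Pick 2: C4 covers 3 new skills (database, ML, devops).
Pick 3: C1 covers 2 new skills (mobile, GraphQL).
Pick 4: C5 covers 1 new skills (API).
Greedy uses 4 candidates.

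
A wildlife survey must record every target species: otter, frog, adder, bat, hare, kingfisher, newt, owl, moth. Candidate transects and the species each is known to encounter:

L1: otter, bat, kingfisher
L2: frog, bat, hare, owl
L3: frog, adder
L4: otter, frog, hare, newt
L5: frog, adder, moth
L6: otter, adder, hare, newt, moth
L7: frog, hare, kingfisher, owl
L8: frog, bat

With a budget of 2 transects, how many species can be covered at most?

Choosing L2, L6 covers {otter, frog, adder, bat, hare, newt, owl, moth} — 8 species.
No choice of 2 transects does better; here kingfisher is left uncovered.

8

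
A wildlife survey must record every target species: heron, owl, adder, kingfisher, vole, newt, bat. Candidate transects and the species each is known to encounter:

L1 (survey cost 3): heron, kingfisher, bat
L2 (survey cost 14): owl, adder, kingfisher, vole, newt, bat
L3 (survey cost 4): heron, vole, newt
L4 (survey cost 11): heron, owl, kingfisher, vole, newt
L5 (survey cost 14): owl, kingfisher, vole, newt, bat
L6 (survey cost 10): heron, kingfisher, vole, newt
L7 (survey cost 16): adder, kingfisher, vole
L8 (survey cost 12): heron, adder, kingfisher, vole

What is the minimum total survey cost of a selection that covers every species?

L1, L2 cover every species at survey cost 3 + 14 = 17.
Any cover uses at least 2 transects; among all covering selections none totals below 17.
Greedy by coverage-per-survey cost would pick L1, L3, L2 for 21 — worse than the optimum 17.

17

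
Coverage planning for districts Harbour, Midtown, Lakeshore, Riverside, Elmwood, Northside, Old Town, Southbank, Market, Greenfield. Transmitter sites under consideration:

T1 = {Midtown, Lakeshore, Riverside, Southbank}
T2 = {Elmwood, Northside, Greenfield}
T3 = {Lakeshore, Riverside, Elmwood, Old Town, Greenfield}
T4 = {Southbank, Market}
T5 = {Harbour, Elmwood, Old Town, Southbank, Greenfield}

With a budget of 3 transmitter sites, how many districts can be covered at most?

9

Choosing T1, T2, T5 covers {Harbour, Midtown, Lakeshore, Riverside, Elmwood, Northside, Old Town, Southbank, Greenfield} — 9 districts.
No choice of 3 transmitter sites does better; here Market is left uncovered.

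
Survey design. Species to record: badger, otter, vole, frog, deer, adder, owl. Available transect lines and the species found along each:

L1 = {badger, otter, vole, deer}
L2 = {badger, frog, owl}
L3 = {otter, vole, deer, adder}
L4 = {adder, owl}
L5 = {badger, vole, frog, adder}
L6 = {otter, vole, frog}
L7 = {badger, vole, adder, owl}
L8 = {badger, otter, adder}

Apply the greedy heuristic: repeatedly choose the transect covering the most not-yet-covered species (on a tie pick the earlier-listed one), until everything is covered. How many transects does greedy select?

Pick 1: L1 covers 4 new species (badger, otter, vole, deer).
Pick 2: L2 covers 2 new species (frog, owl).
Pick 3: L3 covers 1 new species (adder).
Greedy uses 3 transects. (The true minimum is 2.)

3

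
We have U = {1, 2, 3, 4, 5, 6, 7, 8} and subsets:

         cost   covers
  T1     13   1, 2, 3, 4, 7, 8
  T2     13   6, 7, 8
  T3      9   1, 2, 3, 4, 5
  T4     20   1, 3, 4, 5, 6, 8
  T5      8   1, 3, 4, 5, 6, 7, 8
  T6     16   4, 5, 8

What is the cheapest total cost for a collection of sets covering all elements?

17

T3, T5 cover every element at cost 9 + 8 = 17.
Any cover uses at least 2 sets; among all covering selections none totals below 17.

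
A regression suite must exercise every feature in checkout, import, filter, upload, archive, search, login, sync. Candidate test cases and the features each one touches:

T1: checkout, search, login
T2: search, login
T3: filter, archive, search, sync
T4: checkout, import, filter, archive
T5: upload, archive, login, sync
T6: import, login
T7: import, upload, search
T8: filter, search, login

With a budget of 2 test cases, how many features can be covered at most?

Choosing T4, T5 covers {checkout, import, filter, upload, archive, login, sync} — 7 features.
No choice of 2 test cases does better; here search is left uncovered.

7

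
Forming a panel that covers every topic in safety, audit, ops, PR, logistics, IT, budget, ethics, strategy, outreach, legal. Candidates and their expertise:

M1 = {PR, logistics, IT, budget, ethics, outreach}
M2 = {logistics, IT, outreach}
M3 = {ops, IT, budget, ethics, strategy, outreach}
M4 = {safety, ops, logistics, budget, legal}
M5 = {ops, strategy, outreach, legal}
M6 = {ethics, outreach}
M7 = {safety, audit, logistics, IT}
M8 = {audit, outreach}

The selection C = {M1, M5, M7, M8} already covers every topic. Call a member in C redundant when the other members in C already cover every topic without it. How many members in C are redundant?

Drop M1: PR, budget, ethics uncovered — not redundant.
Drop M5: ops, strategy, legal uncovered — not redundant.
Drop M7: safety uncovered — not redundant.
Drop M8: the rest still cover every topic — redundant.
1 redundant: M8.

1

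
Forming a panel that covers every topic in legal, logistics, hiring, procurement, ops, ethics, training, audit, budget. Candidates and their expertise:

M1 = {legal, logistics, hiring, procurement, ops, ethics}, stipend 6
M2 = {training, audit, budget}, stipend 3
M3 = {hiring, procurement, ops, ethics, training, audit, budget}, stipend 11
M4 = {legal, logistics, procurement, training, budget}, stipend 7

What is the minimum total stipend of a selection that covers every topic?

9

M1, M2 cover every topic at stipend 6 + 3 = 9.
Any cover uses at least 2 members; among all covering selections none totals below 9.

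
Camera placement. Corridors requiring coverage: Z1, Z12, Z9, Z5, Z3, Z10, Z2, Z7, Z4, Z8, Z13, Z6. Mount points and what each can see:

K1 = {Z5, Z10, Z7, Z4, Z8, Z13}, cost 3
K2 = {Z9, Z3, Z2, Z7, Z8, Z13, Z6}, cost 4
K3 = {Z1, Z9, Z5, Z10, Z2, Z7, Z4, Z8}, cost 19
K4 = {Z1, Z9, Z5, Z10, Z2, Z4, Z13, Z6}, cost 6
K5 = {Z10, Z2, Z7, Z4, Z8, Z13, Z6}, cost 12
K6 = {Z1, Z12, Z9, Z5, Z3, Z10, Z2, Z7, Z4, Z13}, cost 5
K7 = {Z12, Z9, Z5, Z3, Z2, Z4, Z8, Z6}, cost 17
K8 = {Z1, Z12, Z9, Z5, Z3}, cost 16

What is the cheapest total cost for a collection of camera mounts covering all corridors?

9

K2, K6 cover every corridor at cost 4 + 5 = 9.
Any cover uses at least 2 camera mounts; among all covering selections none totals below 9.
Greedy by coverage-per-cost would pick K1, K2, K6 for 12 — worse than the optimum 9.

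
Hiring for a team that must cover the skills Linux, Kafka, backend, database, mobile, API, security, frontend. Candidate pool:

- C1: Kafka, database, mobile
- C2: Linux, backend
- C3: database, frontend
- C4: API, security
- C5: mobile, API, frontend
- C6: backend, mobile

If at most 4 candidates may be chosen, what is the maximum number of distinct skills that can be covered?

8

Choosing C1, C2, C3, C4 covers {Linux, Kafka, backend, database, mobile, API, security, frontend} — 8 skills.
That is all 8 skills.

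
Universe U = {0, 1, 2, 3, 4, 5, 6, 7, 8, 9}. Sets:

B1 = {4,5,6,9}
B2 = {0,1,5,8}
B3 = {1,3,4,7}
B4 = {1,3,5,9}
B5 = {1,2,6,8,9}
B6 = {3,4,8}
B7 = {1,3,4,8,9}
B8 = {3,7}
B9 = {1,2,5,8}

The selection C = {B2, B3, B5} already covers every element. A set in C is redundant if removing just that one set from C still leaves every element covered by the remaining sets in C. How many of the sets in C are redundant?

0

Drop B2: 0, 5 uncovered — not redundant.
Drop B3: 3, 4, 7 uncovered — not redundant.
Drop B5: 2, 6, 9 uncovered — not redundant.
None of the sets in C is redundant.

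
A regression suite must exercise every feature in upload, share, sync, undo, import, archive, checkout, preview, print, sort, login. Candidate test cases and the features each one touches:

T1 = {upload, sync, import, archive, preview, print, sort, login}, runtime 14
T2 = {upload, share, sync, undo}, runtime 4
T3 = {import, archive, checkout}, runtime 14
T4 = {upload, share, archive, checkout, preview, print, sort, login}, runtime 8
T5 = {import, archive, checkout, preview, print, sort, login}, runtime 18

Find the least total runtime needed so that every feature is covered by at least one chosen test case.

22

T2, T5 cover every feature at runtime 4 + 18 = 22.
Any cover uses at least 2 test cases; among all covering selections none totals below 22.
Greedy by coverage-per-runtime would pick T2, T4, T1 for 26 — worse than the optimum 22.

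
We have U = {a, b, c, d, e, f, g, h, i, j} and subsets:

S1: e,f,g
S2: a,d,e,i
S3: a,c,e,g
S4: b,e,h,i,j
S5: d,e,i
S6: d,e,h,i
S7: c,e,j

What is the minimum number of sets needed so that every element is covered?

4

S1, S2, S3, S4 together cover {a, b, c, d, e, f, g, h, i, j} — every element.
No 3 of the 7 sets cover everything (all 35 triples fall short), so 4 is minimum.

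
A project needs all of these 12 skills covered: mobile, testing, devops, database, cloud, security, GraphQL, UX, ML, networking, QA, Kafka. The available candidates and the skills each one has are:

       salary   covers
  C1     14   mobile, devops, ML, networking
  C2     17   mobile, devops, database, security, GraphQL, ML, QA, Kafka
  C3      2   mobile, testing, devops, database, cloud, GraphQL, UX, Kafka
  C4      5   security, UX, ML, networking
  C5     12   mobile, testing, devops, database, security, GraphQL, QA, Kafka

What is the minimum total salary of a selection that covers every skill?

C3, C4, C5 cover every skill at salary 2 + 5 + 12 = 19.
Any cover uses at least 3 candidates; among all covering selections none totals below 19.

19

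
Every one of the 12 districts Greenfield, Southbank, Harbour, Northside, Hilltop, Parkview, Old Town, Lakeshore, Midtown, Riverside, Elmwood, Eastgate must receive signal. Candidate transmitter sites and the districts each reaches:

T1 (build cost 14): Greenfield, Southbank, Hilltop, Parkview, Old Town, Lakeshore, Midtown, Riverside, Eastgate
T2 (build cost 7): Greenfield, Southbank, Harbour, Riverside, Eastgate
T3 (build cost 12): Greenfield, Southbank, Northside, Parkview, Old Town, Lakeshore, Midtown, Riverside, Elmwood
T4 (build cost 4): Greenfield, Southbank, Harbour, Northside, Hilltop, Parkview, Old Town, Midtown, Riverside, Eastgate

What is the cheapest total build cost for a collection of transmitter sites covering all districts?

T3, T4 cover every district at build cost 12 + 4 = 16.
Any cover uses at least 2 transmitter sites; among all covering selections none totals below 16.

16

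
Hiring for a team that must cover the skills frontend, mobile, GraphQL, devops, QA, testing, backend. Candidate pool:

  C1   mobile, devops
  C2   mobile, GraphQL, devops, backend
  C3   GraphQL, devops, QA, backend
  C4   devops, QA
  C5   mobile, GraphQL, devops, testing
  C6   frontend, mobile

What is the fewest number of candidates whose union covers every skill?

C3, C5, C6 together cover {frontend, mobile, GraphQL, devops, QA, testing, backend} — every skill.
No 2 of the 6 candidates cover everything (all 15 pairs fall short), so 3 is minimum.

3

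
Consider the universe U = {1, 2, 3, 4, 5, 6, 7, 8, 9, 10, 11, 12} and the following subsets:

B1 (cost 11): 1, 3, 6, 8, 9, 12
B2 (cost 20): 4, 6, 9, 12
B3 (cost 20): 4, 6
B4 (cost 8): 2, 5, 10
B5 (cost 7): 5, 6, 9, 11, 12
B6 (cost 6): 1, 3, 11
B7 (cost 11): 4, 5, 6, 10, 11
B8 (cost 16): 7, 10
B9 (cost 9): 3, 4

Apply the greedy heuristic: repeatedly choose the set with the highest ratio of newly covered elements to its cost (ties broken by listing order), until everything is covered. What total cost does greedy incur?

57

Pick 1: B5 adds 5 new (5, 6, 9, 11, 12) at cost 7 (ratio 5/7).
Pick 2: B6 adds 2 new (1, 3) at cost 6 (ratio 2/6).
Pick 3: B4 adds 2 new (2, 10) at cost 8 (ratio 2/8).
Pick 4: B9 adds 1 new (4) at cost 9 (ratio 1/9).
Pick 5: B1 adds 1 new (8) at cost 11 (ratio 1/11).
Pick 6: B8 adds 1 new (7) at cost 16 (ratio 1/16).
Greedy total cost: 7 + 6 + 8 + 9 + 11 + 16 = 57. (The true optimum is 46, so greedy overshoots here.)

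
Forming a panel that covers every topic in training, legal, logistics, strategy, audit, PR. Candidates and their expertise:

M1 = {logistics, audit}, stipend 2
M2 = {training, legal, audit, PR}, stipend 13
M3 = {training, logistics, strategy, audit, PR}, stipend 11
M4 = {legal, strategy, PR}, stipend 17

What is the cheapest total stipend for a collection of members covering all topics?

24

M2, M3 cover every topic at stipend 13 + 11 = 24.
Any cover uses at least 2 members; among all covering selections none totals below 24.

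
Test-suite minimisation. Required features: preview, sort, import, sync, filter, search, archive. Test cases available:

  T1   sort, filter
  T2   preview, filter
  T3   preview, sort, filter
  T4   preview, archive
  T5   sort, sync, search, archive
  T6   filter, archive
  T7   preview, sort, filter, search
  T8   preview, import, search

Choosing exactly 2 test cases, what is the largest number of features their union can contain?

6

Choosing T2, T5 covers {preview, sort, sync, filter, search, archive} — 6 features.
No choice of 2 test cases does better; here import is left uncovered.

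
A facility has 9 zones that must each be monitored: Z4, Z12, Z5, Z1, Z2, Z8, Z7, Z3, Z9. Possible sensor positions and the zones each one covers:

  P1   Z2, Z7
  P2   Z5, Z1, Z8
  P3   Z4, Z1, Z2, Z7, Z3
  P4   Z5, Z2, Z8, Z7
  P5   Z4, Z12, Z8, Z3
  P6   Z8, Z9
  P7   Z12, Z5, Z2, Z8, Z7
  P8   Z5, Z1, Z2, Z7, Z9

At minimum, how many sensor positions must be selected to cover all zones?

2

P5, P8 together cover {Z4, Z12, Z5, Z1, Z2, Z8, Z7, Z3, Z9} — every zone.
No single sensor position contains all 9 zones, so 2 is optimal.
Greedy (largest uncovered first) would take P3, P7, P6 — 3 sensor positions — but 2 suffice.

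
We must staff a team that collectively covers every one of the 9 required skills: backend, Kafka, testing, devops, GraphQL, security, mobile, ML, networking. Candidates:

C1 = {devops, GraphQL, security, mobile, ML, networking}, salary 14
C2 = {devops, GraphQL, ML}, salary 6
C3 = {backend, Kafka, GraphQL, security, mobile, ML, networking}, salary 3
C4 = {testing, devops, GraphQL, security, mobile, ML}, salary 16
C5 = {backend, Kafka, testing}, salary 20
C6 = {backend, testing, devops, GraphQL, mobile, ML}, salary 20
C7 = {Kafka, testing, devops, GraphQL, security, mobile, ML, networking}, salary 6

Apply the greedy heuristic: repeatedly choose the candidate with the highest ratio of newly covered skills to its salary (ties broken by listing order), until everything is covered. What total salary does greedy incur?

9

Pick 1: C3 adds 7 new (backend, Kafka, GraphQL, security, mobile, ML, networking) at salary 3 (ratio 7/3).
Pick 2: C7 adds 2 new (testing, devops) at salary 6 (ratio 2/6).
Greedy total salary: 3 + 6 = 9.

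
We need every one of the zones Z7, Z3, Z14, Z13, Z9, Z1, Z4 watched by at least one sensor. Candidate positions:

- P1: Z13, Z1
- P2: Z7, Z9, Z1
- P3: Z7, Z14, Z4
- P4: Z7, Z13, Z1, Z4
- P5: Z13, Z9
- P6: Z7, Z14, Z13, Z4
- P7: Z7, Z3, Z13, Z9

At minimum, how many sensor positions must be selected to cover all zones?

3

P1, P3, P7 together cover {Z7, Z3, Z14, Z13, Z9, Z1, Z4} — every zone.
No 2 of the 7 sensor positions cover everything (all 21 pairs fall short), so 3 is minimum.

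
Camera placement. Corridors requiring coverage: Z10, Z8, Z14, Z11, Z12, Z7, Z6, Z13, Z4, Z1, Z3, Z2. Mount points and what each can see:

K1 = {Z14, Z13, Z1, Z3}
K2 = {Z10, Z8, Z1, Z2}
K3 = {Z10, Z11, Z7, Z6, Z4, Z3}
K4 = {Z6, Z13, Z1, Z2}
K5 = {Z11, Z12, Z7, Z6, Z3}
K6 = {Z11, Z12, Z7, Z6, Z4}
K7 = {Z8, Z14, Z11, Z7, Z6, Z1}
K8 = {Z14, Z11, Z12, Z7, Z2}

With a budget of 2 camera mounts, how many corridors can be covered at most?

9

Choosing K1, K3 covers {Z10, Z14, Z11, Z7, Z6, Z13, Z4, Z1, Z3} — 9 corridors.
No choice of 2 camera mounts does better; here Z8, Z12, Z2 are left uncovered.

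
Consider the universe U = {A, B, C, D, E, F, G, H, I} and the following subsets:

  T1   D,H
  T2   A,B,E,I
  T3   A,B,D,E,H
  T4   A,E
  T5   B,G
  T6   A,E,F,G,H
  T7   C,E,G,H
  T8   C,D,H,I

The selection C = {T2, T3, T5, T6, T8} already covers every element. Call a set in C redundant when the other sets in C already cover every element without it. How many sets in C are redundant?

3

Drop T2: the rest still cover every element — redundant.
Drop T3: the rest still cover every element — redundant.
Drop T5: the rest still cover every element — redundant.
Drop T6: F uncovered — not redundant.
Drop T8: C uncovered — not redundant.
3 redundant: T2, T3, T5.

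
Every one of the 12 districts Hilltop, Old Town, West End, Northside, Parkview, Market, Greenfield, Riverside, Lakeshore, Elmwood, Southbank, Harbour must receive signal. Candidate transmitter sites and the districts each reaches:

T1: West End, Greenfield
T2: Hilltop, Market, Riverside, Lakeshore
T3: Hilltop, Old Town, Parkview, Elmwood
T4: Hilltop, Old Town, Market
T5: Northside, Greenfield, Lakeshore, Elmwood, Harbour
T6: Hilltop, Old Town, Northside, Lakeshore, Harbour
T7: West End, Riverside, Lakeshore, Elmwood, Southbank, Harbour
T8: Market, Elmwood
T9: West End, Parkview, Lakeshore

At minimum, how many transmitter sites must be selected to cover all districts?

T2, T3, T5, T7 together cover {Hilltop, Old Town, West End, Northside, Parkview, Market, Greenfield, Riverside, Lakeshore, Elmwood, Southbank, Harbour} — every district.
No 3 of the 9 transmitter sites cover everything (all 84 triples fall short), so 4 is minimum.

4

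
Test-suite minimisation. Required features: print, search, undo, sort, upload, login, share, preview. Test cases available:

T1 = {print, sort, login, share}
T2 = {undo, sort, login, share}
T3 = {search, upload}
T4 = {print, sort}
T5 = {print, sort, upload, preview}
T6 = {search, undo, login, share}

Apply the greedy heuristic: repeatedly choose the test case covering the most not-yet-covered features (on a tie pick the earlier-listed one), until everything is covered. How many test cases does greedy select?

4

Pick 1: T1 covers 4 new features (print, sort, login, share).
Pick 2: T3 covers 2 new features (search, upload).
Pick 3: T2 covers 1 new features (undo).
Pick 4: T5 covers 1 new features (preview).
Greedy uses 4 test cases. (The true minimum is 2.)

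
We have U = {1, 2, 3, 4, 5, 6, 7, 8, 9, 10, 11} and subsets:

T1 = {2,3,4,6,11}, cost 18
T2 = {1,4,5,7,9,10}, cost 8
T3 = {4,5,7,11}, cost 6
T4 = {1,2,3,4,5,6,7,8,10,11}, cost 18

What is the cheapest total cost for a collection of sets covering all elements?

T2, T4 cover every element at cost 8 + 18 = 26.
Any cover uses at least 2 sets; among all covering selections none totals below 26.

26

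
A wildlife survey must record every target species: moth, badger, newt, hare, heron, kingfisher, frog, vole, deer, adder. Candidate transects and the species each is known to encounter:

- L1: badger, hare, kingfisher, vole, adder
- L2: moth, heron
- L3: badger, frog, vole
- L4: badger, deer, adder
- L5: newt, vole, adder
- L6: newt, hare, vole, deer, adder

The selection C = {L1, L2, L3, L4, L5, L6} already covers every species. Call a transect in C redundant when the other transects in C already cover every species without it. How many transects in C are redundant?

3

Drop L1: kingfisher uncovered — not redundant.
Drop L2: moth, heron uncovered — not redundant.
Drop L3: frog uncovered — not redundant.
Drop L4: the rest still cover every species — redundant.
Drop L5: the rest still cover every species — redundant.
Drop L6: the rest still cover every species — redundant.
3 redundant: L4, L5, L6.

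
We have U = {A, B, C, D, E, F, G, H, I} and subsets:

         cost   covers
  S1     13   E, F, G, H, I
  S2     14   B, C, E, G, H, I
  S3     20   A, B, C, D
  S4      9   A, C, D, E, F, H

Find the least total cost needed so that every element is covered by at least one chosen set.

S2, S4 cover every element at cost 14 + 9 = 23.
Any cover uses at least 2 sets; among all covering selections none totals below 23.

23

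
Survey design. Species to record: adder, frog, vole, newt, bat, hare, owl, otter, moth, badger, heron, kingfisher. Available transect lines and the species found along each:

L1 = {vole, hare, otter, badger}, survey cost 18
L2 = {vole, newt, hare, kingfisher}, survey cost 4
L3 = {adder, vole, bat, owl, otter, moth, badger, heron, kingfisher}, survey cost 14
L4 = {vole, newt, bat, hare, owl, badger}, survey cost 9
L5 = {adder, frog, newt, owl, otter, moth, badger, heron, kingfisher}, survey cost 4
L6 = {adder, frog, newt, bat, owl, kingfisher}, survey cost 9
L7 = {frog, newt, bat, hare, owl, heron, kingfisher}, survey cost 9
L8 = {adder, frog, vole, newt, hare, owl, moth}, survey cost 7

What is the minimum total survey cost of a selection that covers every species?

L4, L5 cover every species at survey cost 9 + 4 = 13.
Any cover uses at least 2 transects; among all covering selections none totals below 13.

13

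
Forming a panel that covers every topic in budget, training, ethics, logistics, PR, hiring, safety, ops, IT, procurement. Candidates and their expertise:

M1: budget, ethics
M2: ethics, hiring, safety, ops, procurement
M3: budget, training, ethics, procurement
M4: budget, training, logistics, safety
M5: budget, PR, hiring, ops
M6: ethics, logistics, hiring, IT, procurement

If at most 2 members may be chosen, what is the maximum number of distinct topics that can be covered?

Choosing M2, M4 covers {budget, training, ethics, logistics, hiring, safety, ops, procurement} — 8 topics.
No choice of 2 members does better; here PR, IT are left uncovered.

8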